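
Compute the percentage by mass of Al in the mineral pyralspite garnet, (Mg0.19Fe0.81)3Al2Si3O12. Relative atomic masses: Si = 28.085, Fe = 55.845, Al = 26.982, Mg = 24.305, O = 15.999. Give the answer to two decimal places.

11.25 wt%

Molar mass of (Mg0.19Fe0.81)3Al2Si3O12: 0.57*24.305 + 2.43*55.845 + 2*26.982 + 3*28.085 + 12*15.999 = 479.764 g/mol.
Mass of Al per formula unit: 2 × 26.982 = 53.964 g.
Weight fraction Al = 53.964 / 479.764 = 0.1125.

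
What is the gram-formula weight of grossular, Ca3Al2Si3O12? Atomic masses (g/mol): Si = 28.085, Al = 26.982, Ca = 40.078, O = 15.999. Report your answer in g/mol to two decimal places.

Ca: 3 × 40.078 = 120.2340
Al: 2 × 26.982 = 53.9640
Si: 3 × 28.085 = 84.2550
O: 12 × 15.999 = 191.9880
Summing the contributions gives the formula mass.

450.44 g/mol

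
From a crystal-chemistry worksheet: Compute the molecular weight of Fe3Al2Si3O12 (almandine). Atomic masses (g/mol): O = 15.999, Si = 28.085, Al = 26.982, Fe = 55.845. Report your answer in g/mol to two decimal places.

497.74 g/mol

M = 3×55.845 + 2×26.982 + 3×28.085 + 12×15.999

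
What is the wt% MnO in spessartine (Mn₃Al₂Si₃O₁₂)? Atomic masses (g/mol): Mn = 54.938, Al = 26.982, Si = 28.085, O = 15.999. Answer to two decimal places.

Molar mass of Mn₃Al₂Si₃O₁₂ = 3*54.938 + 2*26.982 + 3*28.085 + 12*15.999 = 495.021 g/mol.
Each formula unit contains 3 Mn, equivalent to 3/1 = 3.0000 mol MnO.
M(MnO) = 1×54.938 + 1×15.999 = 70.937 g/mol.
Mass of MnO per formula unit = 3.0000 × 70.937 = 212.811 g.
MnO wt% = 212.811 / 495.021 × 100 = 42.99%.

42.99 wt%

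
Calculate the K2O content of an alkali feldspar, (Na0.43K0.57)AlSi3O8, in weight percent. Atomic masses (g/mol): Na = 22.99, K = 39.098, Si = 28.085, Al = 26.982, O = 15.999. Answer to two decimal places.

Molar mass of (Na0.43K0.57)AlSi3O8 = 0.43*22.99 + 0.57*39.098 + 1*26.982 + 3*28.085 + 8*15.999 = 271.401 g/mol.
Each formula unit contains 0.57 K, equivalent to 0.57/2 = 0.2850 mol K2O.
M(K2O) = 2×39.098 + 1×15.999 = 94.195 g/mol.
Mass of K2O per formula unit = 0.2850 × 94.195 = 26.846 g.
K2O wt% = 26.846 / 271.401 × 100 = 9.89%.

9.89 wt%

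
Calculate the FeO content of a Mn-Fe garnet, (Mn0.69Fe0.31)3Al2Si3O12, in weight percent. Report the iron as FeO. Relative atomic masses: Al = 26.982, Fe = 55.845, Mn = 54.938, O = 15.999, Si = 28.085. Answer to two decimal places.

13.47 wt%

M((Mn0.69Fe0.31)3Al2Si3O12) = 495.865 g/mol; M(FeO) = 71.844 g/mol.
Moles FeO per formula unit = 0.93 Fe ÷ 1 = 0.9300.
FeO fraction = (0.9300 × 71.844) / 495.865 = 66.815/495.865 = 0.1347.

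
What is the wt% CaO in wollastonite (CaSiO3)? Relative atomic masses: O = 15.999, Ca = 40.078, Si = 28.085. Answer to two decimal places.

Formula mass = 116.160 g/mol.
1 Ca → 1.0000 mol CaO per formula unit; M(CaO) = 56.077, so CaO mass = 56.077 g.
56.077/116.160 × 100 = 48.28 wt%.

48.28 wt%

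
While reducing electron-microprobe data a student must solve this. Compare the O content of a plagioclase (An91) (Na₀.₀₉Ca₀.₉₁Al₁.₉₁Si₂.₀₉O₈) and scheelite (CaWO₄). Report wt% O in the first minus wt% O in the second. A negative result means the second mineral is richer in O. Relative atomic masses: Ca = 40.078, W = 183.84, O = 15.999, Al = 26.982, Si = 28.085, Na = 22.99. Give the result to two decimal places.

M(Na₀.₀₉Ca₀.₉₁Al₁.₉₁Si₂.₀₉O₈) = 276.765 g/mol, so wt% O = 127.992/276.765 × 100 = 46.25%.
M(CaWO₄) = 287.914 g/mol, so wt% O = 63.996/287.914 × 100 = 22.23%.
46.25 − 22.23 = 24.02 pp.

24.02 percentage points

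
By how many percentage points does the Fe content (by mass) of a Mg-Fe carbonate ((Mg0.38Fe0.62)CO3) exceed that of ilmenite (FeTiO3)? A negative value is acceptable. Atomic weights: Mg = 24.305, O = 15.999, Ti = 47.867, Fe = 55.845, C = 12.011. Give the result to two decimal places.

-3.48 percentage points

M((Mg0.38Fe0.62)CO3) = 103.868 g/mol, so wt% Fe = 34.624/103.868 × 100 = 33.33%.
M(FeTiO3) = 151.709 g/mol, so wt% Fe = 55.845/151.709 × 100 = 36.81%.
33.33 − 36.81 = -3.48 pp.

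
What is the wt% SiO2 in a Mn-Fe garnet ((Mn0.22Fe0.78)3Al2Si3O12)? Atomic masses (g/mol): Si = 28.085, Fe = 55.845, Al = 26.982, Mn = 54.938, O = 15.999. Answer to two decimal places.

36.26 wt%

Formula mass = 497.143 g/mol.
3 Si → 3.0000 mol SiO2 per formula unit; M(SiO2) = 60.083, so SiO2 mass = 180.249 g.
180.249/497.143 × 100 = 36.26 wt%.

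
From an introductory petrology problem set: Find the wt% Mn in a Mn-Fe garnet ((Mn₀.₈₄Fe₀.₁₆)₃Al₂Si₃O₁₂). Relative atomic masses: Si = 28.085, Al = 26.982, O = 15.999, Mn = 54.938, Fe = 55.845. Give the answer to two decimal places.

27.94 weight percent

Molar mass of (Mn₀.₈₄Fe₀.₁₆)₃Al₂Si₃O₁₂: 2.52·54.938 + 0.48·55.845 + 2·26.982 + 3·28.085 + 12·15.999 = 495.456 g/mol.
Mass of Mn per formula unit: 2.52 × 54.938 = 138.444 g.
Weight fraction Mn = 138.444 / 495.456 = 0.2794.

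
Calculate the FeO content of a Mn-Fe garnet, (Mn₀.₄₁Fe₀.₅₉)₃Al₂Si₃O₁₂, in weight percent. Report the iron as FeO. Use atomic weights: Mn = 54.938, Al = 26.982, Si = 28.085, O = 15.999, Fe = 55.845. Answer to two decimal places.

Formula mass = 496.626 g/mol.
1.77 Fe → 1.7700 mol FeO per formula unit; M(FeO) = 71.844, so FeO mass = 127.164 g.
127.164/496.626 × 100 = 25.61 wt%.

25.61 wt%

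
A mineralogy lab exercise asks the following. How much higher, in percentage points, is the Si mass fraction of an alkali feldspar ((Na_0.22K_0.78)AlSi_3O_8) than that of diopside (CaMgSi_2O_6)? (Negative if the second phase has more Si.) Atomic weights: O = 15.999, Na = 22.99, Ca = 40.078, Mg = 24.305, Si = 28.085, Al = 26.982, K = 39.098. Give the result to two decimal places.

4.72 percentage points

M((Na_0.22K_0.78)AlSi_3O_8) = 274.783 g/mol, so wt% Si = 84.255/274.783 × 100 = 30.66%.
M(CaMgSi_2O_6) = 216.547 g/mol, so wt% Si = 56.170/216.547 × 100 = 25.94%.
30.66 − 25.94 = 4.72 pp.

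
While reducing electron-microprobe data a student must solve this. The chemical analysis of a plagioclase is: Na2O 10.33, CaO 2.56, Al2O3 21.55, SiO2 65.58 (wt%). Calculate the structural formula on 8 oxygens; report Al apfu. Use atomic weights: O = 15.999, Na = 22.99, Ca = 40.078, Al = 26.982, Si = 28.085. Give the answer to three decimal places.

10.33 wt% Na2O ÷ 61.979 g/mol = 0.16667 mol, giving 0.33334 Na and 0.16667 O.
2.56 wt% CaO ÷ 56.077 g/mol = 0.04565 mol, giving 0.04565 Ca and 0.04565 O.
21.55 wt% Al2O3 ÷ 101.961 g/mol = 0.21136 mol, giving 0.42272 Al and 0.63408 O.
65.58 wt% SiO2 ÷ 60.083 g/mol = 1.09149 mol, giving 1.09149 Si and 2.18298 O.
Oxygen sums to 3.02938; scaling by 8/3.02938 = 2.64080 puts the formula on 8 O.
Al: 0.42272 × 2.64080 = 1.116 atoms per formula unit.

1.116 Al apfu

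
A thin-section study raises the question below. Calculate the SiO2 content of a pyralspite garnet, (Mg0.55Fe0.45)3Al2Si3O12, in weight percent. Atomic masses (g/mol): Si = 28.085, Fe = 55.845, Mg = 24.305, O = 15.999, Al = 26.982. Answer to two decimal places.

Molar mass of (Mg0.55Fe0.45)3Al2Si3O12 = 1.65*24.305 + 1.35*55.845 + 2*26.982 + 3*28.085 + 12*15.999 = 445.701 g/mol.
Each formula unit contains 3 Si, equivalent to 3/1 = 3.0000 mol SiO2.
M(SiO2) = 1×28.085 + 2×15.999 = 60.083 g/mol.
Mass of SiO2 per formula unit = 3.0000 × 60.083 = 180.249 g.
SiO2 wt% = 180.249 / 445.701 × 100 = 40.44%.

40.44 wt%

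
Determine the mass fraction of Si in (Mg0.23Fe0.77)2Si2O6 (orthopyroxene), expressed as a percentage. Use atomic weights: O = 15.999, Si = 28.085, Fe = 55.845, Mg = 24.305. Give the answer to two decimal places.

Molar mass of (Mg0.23Fe0.77)2Si2O6: 0.46·24.305 + 1.54·55.845 + 2·28.085 + 6·15.999 = 249.346 g/mol.
Mass of Si per formula unit: 2 × 28.085 = 56.170 g.
Weight fraction Si = 56.170 / 249.346 = 0.2253.

22.53 mass %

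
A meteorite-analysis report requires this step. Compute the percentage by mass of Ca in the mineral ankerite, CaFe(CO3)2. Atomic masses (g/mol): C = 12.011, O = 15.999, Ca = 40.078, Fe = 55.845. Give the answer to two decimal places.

Formula mass = 1·40.078 + 1·55.845 + 2·12.011 + 6·15.999 = 215.939 g/mol, of which 40.078 g is Ca.
So Ca makes up 40.078/215.939 = 0.1856 of the mass, i.e. 18.56%.

18.56 weight percent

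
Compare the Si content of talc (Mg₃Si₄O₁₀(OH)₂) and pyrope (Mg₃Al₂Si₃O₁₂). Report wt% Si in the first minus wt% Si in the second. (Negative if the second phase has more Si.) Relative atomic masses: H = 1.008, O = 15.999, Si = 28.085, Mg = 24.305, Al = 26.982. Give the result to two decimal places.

M(Mg₃Si₄O₁₀(OH)₂) = 379.259 g/mol, so wt% Si = 112.340/379.259 × 100 = 29.62%.
M(Mg₃Al₂Si₃O₁₂) = 403.122 g/mol, so wt% Si = 84.255/403.122 × 100 = 20.90%.
29.62 − 20.90 = 8.72 pp.

8.72 percentage points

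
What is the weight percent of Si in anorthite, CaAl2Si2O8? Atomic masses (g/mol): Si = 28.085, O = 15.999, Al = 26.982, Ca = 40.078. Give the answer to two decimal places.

M(CaAl2Si2O8) = 278.204 g/mol.
Si contributes 2 × 28.085 = 56.170 g per mole.
56.170/278.204 = 0.2019 → 20.19%.

20.19 mass %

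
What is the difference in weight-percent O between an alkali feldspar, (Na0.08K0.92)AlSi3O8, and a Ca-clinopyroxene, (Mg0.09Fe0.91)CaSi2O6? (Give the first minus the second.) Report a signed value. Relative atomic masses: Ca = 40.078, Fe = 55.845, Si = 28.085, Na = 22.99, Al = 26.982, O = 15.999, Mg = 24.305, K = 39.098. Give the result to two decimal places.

First mineral: 127.992 g O in 277.038 g formula = 46.20 wt% O.
Second mineral: 95.994 g O in 245.248 g formula = 39.14 wt% O.
46.20% − 39.14% gives a difference of 7.06 percentage points.

7.06 percentage points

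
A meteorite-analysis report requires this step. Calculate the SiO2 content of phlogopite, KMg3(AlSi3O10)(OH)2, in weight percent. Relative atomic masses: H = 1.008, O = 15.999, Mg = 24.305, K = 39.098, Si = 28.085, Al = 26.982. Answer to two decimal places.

43.20 wt%

Molar mass of KMg3(AlSi3O10)(OH)2 = 1·39.098 + 3·24.305 + 1·26.982 + 3·28.085 + 12·15.999 + 2·1.008 = 417.254 g/mol.
Each formula unit contains 3 Si, equivalent to 3/1 = 3.0000 mol SiO2.
M(SiO2) = 1×28.085 + 2×15.999 = 60.083 g/mol.
Mass of SiO2 per formula unit = 3.0000 × 60.083 = 180.249 g.
SiO2 wt% = 180.249 / 417.254 × 100 = 43.20%.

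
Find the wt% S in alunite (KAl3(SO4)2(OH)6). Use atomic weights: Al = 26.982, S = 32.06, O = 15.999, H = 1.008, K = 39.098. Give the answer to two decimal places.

Formula mass = 1·39.098 + 3·26.982 + 2·32.06 + 14·15.999 + 6·1.008 = 414.198 g/mol, of which 64.120 g is S.
So S makes up 64.120/414.198 = 0.1548 of the mass, i.e. 15.48%.

15.48 wt%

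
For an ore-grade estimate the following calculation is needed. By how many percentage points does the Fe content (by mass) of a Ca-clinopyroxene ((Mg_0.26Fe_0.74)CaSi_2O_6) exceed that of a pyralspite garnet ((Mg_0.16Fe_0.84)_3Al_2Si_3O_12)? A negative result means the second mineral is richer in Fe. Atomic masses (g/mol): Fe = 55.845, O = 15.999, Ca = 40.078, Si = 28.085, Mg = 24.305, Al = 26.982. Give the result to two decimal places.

First mineral: 41.325 g Fe in 239.887 g formula = 17.23 wt% Fe.
Second mineral: 140.729 g Fe in 482.603 g formula = 29.16 wt% Fe.
17.23% − 29.16% gives a difference of -11.93 percentage points.

-11.93 percentage points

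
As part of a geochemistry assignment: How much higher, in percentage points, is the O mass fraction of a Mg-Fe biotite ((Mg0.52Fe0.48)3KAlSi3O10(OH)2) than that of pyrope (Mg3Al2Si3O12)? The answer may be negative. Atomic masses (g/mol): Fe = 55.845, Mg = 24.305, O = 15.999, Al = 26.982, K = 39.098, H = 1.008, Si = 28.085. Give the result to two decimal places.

-6.13 percentage points

M((Mg0.52Fe0.48)3KAlSi3O10(OH)2) = 462.672 g/mol, so wt% O = 191.988/462.672 × 100 = 41.50%.
M(Mg3Al2Si3O12) = 403.122 g/mol, so wt% O = 191.988/403.122 × 100 = 47.63%.
41.50 − 47.63 = -6.13 pp.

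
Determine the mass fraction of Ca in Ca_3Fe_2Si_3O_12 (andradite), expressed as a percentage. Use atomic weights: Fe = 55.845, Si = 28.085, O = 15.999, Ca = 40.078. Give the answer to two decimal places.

23.66 wt%

M(Ca_3Fe_2Si_3O_12) = 508.167 g/mol.
Ca contributes 3 × 40.078 = 120.234 g per mole.
120.234/508.167 = 0.2366 → 23.66%.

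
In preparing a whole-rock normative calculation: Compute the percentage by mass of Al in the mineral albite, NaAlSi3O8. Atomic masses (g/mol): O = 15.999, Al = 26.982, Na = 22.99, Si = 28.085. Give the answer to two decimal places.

Formula mass = 1×22.99 + 1×26.982 + 3×28.085 + 8×15.999 = 262.219 g/mol, of which 26.982 g is Al.
So Al makes up 26.982/262.219 = 0.1029 of the mass, i.e. 10.29%.

10.29 weight percent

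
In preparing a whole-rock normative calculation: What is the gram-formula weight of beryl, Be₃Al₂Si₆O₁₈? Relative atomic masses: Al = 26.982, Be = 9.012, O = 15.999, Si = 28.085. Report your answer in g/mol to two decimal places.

Be: 3 × 9.012 = 27.0360
Al: 2 × 26.982 = 53.9640
Si: 6 × 28.085 = 168.5100
O: 18 × 15.999 = 287.9820
Summing the contributions gives the formula mass.

537.49 g/mol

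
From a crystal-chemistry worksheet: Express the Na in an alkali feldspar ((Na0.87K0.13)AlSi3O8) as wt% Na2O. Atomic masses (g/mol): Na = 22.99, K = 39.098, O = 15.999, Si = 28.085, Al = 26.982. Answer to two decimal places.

10.20 wt%

M((Na0.87K0.13)AlSi3O8) = 264.313 g/mol; M(Na2O) = 61.979 g/mol.
Moles Na2O per formula unit = 0.87 Na ÷ 2 = 0.4350.
Na2O fraction = (0.4350 × 61.979) / 264.313 = 26.961/264.313 = 0.1020.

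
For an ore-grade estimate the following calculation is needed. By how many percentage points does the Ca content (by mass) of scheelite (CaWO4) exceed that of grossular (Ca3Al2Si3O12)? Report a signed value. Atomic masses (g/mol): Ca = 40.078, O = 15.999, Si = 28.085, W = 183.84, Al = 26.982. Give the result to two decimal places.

First mineral: 40.078 g Ca in 287.914 g formula = 13.92 wt% Ca.
Second mineral: 120.234 g Ca in 450.441 g formula = 26.69 wt% Ca.
13.92% − 26.69% gives a difference of -12.77 percentage points.

-12.77 percentage points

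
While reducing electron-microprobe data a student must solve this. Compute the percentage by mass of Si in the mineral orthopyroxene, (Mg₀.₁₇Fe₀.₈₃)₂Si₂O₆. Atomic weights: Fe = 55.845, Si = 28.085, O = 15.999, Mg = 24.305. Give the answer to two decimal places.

22.19 wt%

Formula mass = 0.34·24.305 + 1.66·55.845 + 2·28.085 + 6·15.999 = 253.130 g/mol, of which 56.170 g is Si.
So Si makes up 56.170/253.130 = 0.2219 of the mass, i.e. 22.19%.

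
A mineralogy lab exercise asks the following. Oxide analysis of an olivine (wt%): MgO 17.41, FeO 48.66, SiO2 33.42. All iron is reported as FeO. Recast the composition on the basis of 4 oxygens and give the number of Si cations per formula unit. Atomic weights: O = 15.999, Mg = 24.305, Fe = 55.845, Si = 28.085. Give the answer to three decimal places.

1.001 Si apfu

MgO: 17.41/40.304 = 0.43197 mol → 0.43197 mol Mg, 0.43197 mol O.
FeO: 48.66/71.844 = 0.67730 mol → 0.67730 mol Fe, 0.67730 mol O.
SiO2: 33.42/60.083 = 0.55623 mol → 0.55623 mol Si, 1.11246 mol O.
Total oxygen = 2.22173 mol. Normalization factor = 4/2.22173 = 1.80040.
Si per 4 O = 0.55623 × 1.80040 = 1.001.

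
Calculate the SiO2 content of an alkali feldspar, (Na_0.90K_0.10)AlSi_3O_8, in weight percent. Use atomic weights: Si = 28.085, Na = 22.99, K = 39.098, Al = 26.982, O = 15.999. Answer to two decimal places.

68.32 wt%

M((Na_0.90K_0.10)AlSi_3O_8) = 263.830 g/mol; M(SiO2) = 60.083 g/mol.
Moles SiO2 per formula unit = 3 Si ÷ 1 = 3.0000.
SiO2 fraction = (3.0000 × 60.083) / 263.830 = 180.249/263.830 = 0.6832.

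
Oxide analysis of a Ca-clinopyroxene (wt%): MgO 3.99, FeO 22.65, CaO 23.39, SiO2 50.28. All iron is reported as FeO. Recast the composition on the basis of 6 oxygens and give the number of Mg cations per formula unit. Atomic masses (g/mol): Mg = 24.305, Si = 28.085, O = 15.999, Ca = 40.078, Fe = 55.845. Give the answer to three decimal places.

0.237 Mg apfu

MgO: 3.99/40.304 = 0.09900 mol → 0.09900 mol Mg, 0.09900 mol O.
FeO: 22.65/71.844 = 0.31527 mol → 0.31527 mol Fe, 0.31527 mol O.
CaO: 23.39/56.077 = 0.41711 mol → 0.41711 mol Ca, 0.41711 mol O.
SiO2: 50.28/60.083 = 0.83684 mol → 0.83684 mol Si, 1.67368 mol O.
Total oxygen = 2.50506 mol. Normalization factor = 6/2.50506 = 2.39515.
Mg per 6 O = 0.09900 × 2.39515 = 0.237.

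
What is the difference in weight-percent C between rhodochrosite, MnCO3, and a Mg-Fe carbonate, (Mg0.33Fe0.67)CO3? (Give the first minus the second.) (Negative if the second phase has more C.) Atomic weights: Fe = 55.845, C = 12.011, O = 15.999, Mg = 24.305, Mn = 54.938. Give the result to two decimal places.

C in MnCO3: molar mass 114.946 g/mol; 1×12.011 = 12.011 g → 10.45 wt%.
C in (Mg0.33Fe0.67)CO3: molar mass 105.445 g/mol; 1×12.011 = 12.011 g → 11.39 wt%.
Difference = 10.45 − 11.39 = -0.94 percentage points.

-0.94 percentage points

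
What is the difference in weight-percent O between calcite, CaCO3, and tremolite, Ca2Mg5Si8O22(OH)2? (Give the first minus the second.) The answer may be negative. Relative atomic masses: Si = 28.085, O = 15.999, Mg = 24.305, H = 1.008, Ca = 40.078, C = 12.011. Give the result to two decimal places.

0.69 percentage points

M(CaCO3) = 100.086 g/mol, so wt% O = 47.997/100.086 × 100 = 47.96%.
M(Ca2Mg5Si8O22(OH)2) = 812.353 g/mol, so wt% O = 383.976/812.353 × 100 = 47.27%.
47.96 − 47.27 = 0.69 pp.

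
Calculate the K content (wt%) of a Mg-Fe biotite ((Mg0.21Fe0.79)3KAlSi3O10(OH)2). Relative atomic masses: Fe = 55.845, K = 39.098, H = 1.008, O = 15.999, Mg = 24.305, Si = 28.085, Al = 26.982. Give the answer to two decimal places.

Formula mass = 0.63×24.305 + 2.37×55.845 + 1×39.098 + 1×26.982 + 3×28.085 + 12×15.999 + 2×1.008 = 492.004 g/mol, of which 39.098 g is K.
So K makes up 39.098/492.004 = 0.0795 of the mass, i.e. 7.95%.

7.95 wt%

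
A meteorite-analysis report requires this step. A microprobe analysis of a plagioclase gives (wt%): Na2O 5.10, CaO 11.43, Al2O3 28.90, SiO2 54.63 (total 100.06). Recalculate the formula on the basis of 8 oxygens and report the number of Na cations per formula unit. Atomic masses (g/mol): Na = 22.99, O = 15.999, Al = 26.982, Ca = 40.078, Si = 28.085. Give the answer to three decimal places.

Na2O (M=61.979): mol = 0.08229; Na = 0.16458, O = 0.08229.
CaO (M=56.077): mol = 0.20383; Ca = 0.20383, O = 0.20383.
Al2O3 (M=101.961): mol = 0.28344; Al = 0.56688, O = 0.85032.
SiO2 (M=60.083): mol = 0.90924; Si = 0.90924, O = 1.81848.
ΣO = 2.95492; factor = 8/ΣO = 2.70735.
Na apfu = 0.16458 × 2.70735 = 0.446.

0.446 Na apfu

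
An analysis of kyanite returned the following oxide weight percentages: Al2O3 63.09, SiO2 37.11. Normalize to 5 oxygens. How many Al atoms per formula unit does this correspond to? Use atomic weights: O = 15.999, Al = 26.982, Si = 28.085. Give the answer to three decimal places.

63.09 wt% Al2O3 ÷ 101.961 g/mol = 0.61877 mol, giving 1.23754 Al and 1.85631 O.
37.11 wt% SiO2 ÷ 60.083 g/mol = 0.61765 mol, giving 0.61765 Si and 1.23530 O.
Oxygen sums to 3.09161; scaling by 5/3.09161 = 1.61728 puts the formula on 5 O.
Al: 1.23754 × 1.61728 = 2.001 atoms per formula unit.

2.001 Al apfu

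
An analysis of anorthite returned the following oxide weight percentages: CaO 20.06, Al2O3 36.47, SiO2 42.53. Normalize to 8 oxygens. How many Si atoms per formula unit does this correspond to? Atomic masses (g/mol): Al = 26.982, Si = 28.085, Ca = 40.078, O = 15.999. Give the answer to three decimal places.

CaO (M=56.077): mol = 0.35772; Ca = 0.35772, O = 0.35772.
Al2O3 (M=101.961): mol = 0.35769; Al = 0.71538, O = 1.07307.
SiO2 (M=60.083): mol = 0.70785; Si = 0.70785, O = 1.41570.
ΣO = 2.84649; factor = 8/ΣO = 2.81048.
Si apfu = 0.70785 × 2.81048 = 1.989.

1.989 Si apfu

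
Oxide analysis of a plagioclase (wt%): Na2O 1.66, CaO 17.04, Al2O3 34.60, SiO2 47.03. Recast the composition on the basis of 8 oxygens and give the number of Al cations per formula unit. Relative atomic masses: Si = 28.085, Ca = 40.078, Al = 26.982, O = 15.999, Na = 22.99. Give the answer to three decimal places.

1.66 wt% Na2O ÷ 61.979 g/mol = 0.02678 mol, giving 0.05356 Na and 0.02678 O.
17.04 wt% CaO ÷ 56.077 g/mol = 0.30387 mol, giving 0.30387 Ca and 0.30387 O.
34.60 wt% Al2O3 ÷ 101.961 g/mol = 0.33935 mol, giving 0.67870 Al and 1.01805 O.
47.03 wt% SiO2 ÷ 60.083 g/mol = 0.78275 mol, giving 0.78275 Si and 1.56550 O.
Oxygen sums to 2.91420; scaling by 8/2.91420 = 2.74518 puts the formula on 8 O.
Al: 0.67870 × 2.74518 = 1.863 atoms per formula unit.

1.863 Al apfu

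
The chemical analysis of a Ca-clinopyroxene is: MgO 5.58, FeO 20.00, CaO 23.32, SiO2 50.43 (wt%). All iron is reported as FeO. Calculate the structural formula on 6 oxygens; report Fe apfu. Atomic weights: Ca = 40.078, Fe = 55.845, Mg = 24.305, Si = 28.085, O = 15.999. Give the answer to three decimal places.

0.665 Fe apfu

5.58 wt% MgO ÷ 40.304 g/mol = 0.13845 mol, giving 0.13845 Mg and 0.13845 O.
20.00 wt% FeO ÷ 71.844 g/mol = 0.27838 mol, giving 0.27838 Fe and 0.27838 O.
23.32 wt% CaO ÷ 56.077 g/mol = 0.41586 mol, giving 0.41586 Ca and 0.41586 O.
50.43 wt% SiO2 ÷ 60.083 g/mol = 0.83934 mol, giving 0.83934 Si and 1.67868 O.
Oxygen sums to 2.51137; scaling by 6/2.51137 = 2.38913 puts the formula on 6 O.
Fe: 0.27838 × 2.38913 = 0.665 atoms per formula unit.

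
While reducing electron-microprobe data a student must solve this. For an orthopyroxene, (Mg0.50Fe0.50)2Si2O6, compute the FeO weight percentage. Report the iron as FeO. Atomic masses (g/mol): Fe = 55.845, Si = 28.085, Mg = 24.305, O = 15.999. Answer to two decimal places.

30.93 wt%

Molar mass of (Mg0.50Fe0.50)2Si2O6 = 1*24.305 + 1*55.845 + 2*28.085 + 6*15.999 = 232.314 g/mol.
Each formula unit contains 1 Fe, equivalent to 1/1 = 1.0000 mol FeO.
M(FeO) = 1×55.845 + 1×15.999 = 71.844 g/mol.
Mass of FeO per formula unit = 1.0000 × 71.844 = 71.844 g.
FeO wt% = 71.844 / 232.314 × 100 = 30.93%.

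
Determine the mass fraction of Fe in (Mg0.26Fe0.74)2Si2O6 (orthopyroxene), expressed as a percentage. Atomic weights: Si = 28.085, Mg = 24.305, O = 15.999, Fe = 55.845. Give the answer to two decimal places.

Molar mass of (Mg0.26Fe0.74)2Si2O6: 0.52·24.305 + 1.48·55.845 + 2·28.085 + 6·15.999 = 247.453 g/mol.
Mass of Fe per formula unit: 1.48 × 55.845 = 82.651 g.
Weight fraction Fe = 82.651 / 247.453 = 0.3340.

33.40 mass %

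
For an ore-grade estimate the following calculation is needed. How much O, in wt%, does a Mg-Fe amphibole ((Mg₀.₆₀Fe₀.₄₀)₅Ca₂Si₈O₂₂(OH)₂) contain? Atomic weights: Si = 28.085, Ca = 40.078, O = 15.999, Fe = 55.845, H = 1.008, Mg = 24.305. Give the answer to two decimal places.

M((Mg₀.₆₀Fe₀.₄₀)₅Ca₂Si₈O₂₂(OH)₂) = 875.433 g/mol.
O contributes 24 × 15.999 = 383.976 g per mole.
383.976/875.433 = 0.4386 → 43.86%.

43.86 wt%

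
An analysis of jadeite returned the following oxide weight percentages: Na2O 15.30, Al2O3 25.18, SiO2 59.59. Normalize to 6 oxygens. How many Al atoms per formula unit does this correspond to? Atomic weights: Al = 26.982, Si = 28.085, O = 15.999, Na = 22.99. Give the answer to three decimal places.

Na2O (M=61.979): mol = 0.24686; Na = 0.49372, O = 0.24686.
Al2O3 (M=101.961): mol = 0.24696; Al = 0.49392, O = 0.74088.
SiO2 (M=60.083): mol = 0.99179; Si = 0.99179, O = 1.98358.
ΣO = 2.97132; factor = 6/ΣO = 2.01930.
Al apfu = 0.49392 × 2.01930 = 0.997.

0.997 Al apfu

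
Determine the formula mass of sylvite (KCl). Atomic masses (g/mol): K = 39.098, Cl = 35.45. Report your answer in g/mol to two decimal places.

M = 1×39.098 + 1×35.45

74.55 g/mol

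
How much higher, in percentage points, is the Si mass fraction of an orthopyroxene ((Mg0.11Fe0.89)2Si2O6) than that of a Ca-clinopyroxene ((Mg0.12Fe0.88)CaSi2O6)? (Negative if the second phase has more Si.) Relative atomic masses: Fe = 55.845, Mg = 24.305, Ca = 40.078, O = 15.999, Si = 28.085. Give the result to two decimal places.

First mineral: 56.170 g Si in 256.915 g formula = 21.86 wt% Si.
Second mineral: 56.170 g Si in 244.302 g formula = 22.99 wt% Si.
21.86% − 22.99% gives a difference of -1.13 percentage points.

-1.13 percentage points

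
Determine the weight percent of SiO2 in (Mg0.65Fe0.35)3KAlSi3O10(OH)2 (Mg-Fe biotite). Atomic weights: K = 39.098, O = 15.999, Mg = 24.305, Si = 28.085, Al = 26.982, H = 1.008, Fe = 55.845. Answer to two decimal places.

40.02 wt%

Molar mass of (Mg0.65Fe0.35)3KAlSi3O10(OH)2 = 1.95*24.305 + 1.05*55.845 + 1*39.098 + 1*26.982 + 3*28.085 + 12*15.999 + 2*1.008 = 450.371 g/mol.
Each formula unit contains 3 Si, equivalent to 3/1 = 3.0000 mol SiO2.
M(SiO2) = 1×28.085 + 2×15.999 = 60.083 g/mol.
Mass of SiO2 per formula unit = 3.0000 × 60.083 = 180.249 g.
SiO2 wt% = 180.249 / 450.371 × 100 = 40.02%.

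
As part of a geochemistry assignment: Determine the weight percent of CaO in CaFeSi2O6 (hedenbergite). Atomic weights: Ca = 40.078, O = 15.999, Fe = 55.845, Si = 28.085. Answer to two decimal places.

Formula mass = 248.087 g/mol.
1 Ca → 1.0000 mol CaO per formula unit; M(CaO) = 56.077, so CaO mass = 56.077 g.
56.077/248.087 × 100 = 22.60 wt%.

22.60 wt%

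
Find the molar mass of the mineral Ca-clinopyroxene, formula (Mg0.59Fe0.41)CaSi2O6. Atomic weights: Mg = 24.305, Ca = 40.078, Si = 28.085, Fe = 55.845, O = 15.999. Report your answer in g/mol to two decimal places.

The formula mass is the sum 0.59*24.305 + 0.41*55.845 + 1*40.078 + 2*28.085 + 6*15.999.

229.48 g/mol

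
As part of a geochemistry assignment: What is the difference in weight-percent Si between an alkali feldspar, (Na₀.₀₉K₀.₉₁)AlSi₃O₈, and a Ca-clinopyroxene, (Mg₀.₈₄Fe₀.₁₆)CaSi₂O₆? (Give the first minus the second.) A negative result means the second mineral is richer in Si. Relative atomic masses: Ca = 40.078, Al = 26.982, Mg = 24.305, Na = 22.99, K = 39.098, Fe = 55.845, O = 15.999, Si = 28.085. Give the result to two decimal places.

5.08 percentage points

M((Na₀.₀₉K₀.₉₁)AlSi₃O₈) = 276.877 g/mol, so wt% Si = 84.255/276.877 × 100 = 30.43%.
M((Mg₀.₈₄Fe₀.₁₆)CaSi₂O₆) = 221.593 g/mol, so wt% Si = 56.170/221.593 × 100 = 25.35%.
30.43 − 25.35 = 5.08 pp.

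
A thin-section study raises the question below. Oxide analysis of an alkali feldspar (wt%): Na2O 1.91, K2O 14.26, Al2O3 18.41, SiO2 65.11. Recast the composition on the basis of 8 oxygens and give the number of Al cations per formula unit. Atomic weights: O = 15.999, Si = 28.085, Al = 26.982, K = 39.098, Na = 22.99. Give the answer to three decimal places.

1.91 wt% Na2O ÷ 61.979 g/mol = 0.03082 mol, giving 0.06164 Na and 0.03082 O.
14.26 wt% K2O ÷ 94.195 g/mol = 0.15139 mol, giving 0.30278 K and 0.15139 O.
18.41 wt% Al2O3 ÷ 101.961 g/mol = 0.18056 mol, giving 0.36112 Al and 0.54168 O.
65.11 wt% SiO2 ÷ 60.083 g/mol = 1.08367 mol, giving 1.08367 Si and 2.16734 O.
Oxygen sums to 2.89123; scaling by 8/2.89123 = 2.76699 puts the formula on 8 O.
Al: 0.36112 × 2.76699 = 0.999 atoms per formula unit.

0.999 Al apfu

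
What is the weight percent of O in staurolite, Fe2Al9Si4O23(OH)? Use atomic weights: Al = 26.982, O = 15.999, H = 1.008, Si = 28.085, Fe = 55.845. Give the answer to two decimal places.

Formula mass = 2×55.845 + 9×26.982 + 4×28.085 + 24×15.999 + 1×1.008 = 851.852 g/mol, of which 383.976 g is O.
So O makes up 383.976/851.852 = 0.4508 of the mass, i.e. 45.08%.

45.08 mass %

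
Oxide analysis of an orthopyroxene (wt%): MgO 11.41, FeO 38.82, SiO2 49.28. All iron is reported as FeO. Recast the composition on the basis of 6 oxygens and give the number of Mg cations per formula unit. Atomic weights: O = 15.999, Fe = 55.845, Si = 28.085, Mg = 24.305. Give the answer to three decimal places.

0.689 Mg apfu

MgO: 11.41/40.304 = 0.28310 mol → 0.28310 mol Mg, 0.28310 mol O.
FeO: 38.82/71.844 = 0.54034 mol → 0.54034 mol Fe, 0.54034 mol O.
SiO2: 49.28/60.083 = 0.82020 mol → 0.82020 mol Si, 1.64040 mol O.
Total oxygen = 2.46384 mol. Normalization factor = 6/2.46384 = 2.43522.
Mg per 6 O = 0.28310 × 2.43522 = 0.689.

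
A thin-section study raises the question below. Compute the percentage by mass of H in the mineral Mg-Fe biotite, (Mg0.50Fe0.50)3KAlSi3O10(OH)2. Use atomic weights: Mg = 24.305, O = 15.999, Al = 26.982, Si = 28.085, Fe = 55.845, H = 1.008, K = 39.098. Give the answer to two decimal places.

0.43 wt%

Molar mass of (Mg0.50Fe0.50)3KAlSi3O10(OH)2: 1.50·24.305 + 1.50·55.845 + 1·39.098 + 1·26.982 + 3·28.085 + 12·15.999 + 2·1.008 = 464.564 g/mol.
Mass of H per formula unit: 2 × 1.008 = 2.016 g.
Weight fraction H = 2.016 / 464.564 = 0.0043.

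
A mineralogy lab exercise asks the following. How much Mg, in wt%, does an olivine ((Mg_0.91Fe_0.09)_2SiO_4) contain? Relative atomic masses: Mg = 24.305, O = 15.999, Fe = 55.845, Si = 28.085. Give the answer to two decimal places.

30.22 wt%

Molar mass of (Mg_0.91Fe_0.09)_2SiO_4: 1.82·24.305 + 0.18·55.845 + 1·28.085 + 4·15.999 = 146.368 g/mol.
Mass of Mg per formula unit: 1.82 × 24.305 = 44.235 g.
Weight fraction Mg = 44.235 / 146.368 = 0.3022.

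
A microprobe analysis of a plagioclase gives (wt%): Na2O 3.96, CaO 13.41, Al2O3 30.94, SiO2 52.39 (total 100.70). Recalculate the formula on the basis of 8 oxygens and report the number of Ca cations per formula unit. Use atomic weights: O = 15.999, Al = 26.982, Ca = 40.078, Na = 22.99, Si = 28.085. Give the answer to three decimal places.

Na2O (M=61.979): mol = 0.06389; Na = 0.12778, O = 0.06389.
CaO (M=56.077): mol = 0.23914; Ca = 0.23914, O = 0.23914.
Al2O3 (M=101.961): mol = 0.30345; Al = 0.60690, O = 0.91035.
SiO2 (M=60.083): mol = 0.87196; Si = 0.87196, O = 1.74392.
ΣO = 2.95730; factor = 8/ΣO = 2.70517.
Ca apfu = 0.23914 × 2.70517 = 0.647.

0.647 Ca apfu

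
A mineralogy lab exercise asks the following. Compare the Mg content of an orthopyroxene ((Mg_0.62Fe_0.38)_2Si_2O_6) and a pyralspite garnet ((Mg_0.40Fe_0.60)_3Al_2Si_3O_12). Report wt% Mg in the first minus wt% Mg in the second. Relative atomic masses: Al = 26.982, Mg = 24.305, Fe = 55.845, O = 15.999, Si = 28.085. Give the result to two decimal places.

First mineral: 30.138 g Mg in 224.744 g formula = 13.41 wt% Mg.
Second mineral: 29.166 g Mg in 459.894 g formula = 6.34 wt% Mg.
13.41% − 6.34% gives a difference of 7.07 percentage points.

7.07 percentage points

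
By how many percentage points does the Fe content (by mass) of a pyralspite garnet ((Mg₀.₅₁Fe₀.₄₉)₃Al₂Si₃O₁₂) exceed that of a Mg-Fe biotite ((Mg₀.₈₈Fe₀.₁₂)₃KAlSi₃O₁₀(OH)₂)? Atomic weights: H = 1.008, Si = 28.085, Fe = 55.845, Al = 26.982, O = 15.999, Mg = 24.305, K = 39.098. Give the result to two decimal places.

13.57 percentage points

Fe in (Mg₀.₅₁Fe₀.₄₉)₃Al₂Si₃O₁₂: molar mass 449.486 g/mol; 1.47×55.845 = 82.092 g → 18.26 wt%.
Fe in (Mg₀.₈₈Fe₀.₁₂)₃KAlSi₃O₁₀(OH)₂: molar mass 428.608 g/mol; 0.36×55.845 = 20.104 g → 4.69 wt%.
Difference = 18.26 − 4.69 = 13.57 percentage points.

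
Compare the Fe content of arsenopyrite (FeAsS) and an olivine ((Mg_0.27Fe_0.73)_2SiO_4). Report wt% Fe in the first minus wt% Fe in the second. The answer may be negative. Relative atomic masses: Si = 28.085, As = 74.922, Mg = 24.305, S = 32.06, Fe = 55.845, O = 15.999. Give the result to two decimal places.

M(FeAsS) = 162.827 g/mol, so wt% Fe = 55.845/162.827 × 100 = 34.30%.
M((Mg_0.27Fe_0.73)_2SiO_4) = 186.739 g/mol, so wt% Fe = 81.534/186.739 × 100 = 43.66%.
34.30 − 43.66 = -9.36 pp.

-9.36 percentage points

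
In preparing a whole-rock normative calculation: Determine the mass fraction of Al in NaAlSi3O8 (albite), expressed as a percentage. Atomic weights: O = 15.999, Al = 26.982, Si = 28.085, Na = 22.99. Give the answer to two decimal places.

M(NaAlSi3O8) = 262.219 g/mol.
Al contributes 1 × 26.982 = 26.982 g per mole.
26.982/262.219 = 0.1029 → 10.29%.

10.29 mass %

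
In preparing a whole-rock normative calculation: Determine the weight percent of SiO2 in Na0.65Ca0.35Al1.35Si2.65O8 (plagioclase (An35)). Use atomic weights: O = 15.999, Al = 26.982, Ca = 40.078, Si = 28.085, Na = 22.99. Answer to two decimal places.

Formula mass = 267.814 g/mol.
2.65 Si → 2.6500 mol SiO2 per formula unit; M(SiO2) = 60.083, so SiO2 mass = 159.220 g.
159.220/267.814 × 100 = 59.45 wt%.

59.45 wt%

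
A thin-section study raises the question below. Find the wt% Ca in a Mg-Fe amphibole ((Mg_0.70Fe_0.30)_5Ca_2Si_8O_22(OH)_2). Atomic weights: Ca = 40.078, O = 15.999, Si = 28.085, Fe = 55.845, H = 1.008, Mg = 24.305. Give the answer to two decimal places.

Molar mass of (Mg_0.70Fe_0.30)_5Ca_2Si_8O_22(OH)_2: 3.50·24.305 + 1.50·55.845 + 2·40.078 + 8·28.085 + 24·15.999 + 2·1.008 = 859.663 g/mol.
Mass of Ca per formula unit: 2 × 40.078 = 80.156 g.
Weight fraction Ca = 80.156 / 859.663 = 0.0932.

9.32 wt%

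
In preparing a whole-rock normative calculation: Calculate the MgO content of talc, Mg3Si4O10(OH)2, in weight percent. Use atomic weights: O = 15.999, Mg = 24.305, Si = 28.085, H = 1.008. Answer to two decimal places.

31.88 wt%

M(Mg3Si4O10(OH)2) = 379.259 g/mol; M(MgO) = 40.304 g/mol.
Moles MgO per formula unit = 3 Mg ÷ 1 = 3.0000.
MgO fraction = (3.0000 × 40.304) / 379.259 = 120.912/379.259 = 0.3188.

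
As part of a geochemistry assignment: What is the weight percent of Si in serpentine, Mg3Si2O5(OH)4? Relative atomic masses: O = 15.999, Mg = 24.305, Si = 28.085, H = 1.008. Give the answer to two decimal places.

20.27 mass %

Molar mass of Mg3Si2O5(OH)4: 3*24.305 + 2*28.085 + 9*15.999 + 4*1.008 = 277.108 g/mol.
Mass of Si per formula unit: 2 × 28.085 = 56.170 g.
Weight fraction Si = 56.170 / 277.108 = 0.2027.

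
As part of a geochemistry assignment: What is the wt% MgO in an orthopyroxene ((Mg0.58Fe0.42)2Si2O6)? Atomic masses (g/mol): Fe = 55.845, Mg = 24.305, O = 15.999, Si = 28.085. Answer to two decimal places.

20.57 wt%

M((Mg0.58Fe0.42)2Si2O6) = 227.268 g/mol; M(MgO) = 40.304 g/mol.
Moles MgO per formula unit = 1.16 Mg ÷ 1 = 1.1600.
MgO fraction = (1.1600 × 40.304) / 227.268 = 46.753/227.268 = 0.2057.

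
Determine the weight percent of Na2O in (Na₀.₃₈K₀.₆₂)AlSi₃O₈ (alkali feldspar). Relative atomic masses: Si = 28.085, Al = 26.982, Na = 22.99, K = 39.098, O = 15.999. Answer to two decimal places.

4.33 wt%

M((Na₀.₃₈K₀.₆₂)AlSi₃O₈) = 272.206 g/mol; M(Na2O) = 61.979 g/mol.
Moles Na2O per formula unit = 0.38 Na ÷ 2 = 0.1900.
Na2O fraction = (0.1900 × 61.979) / 272.206 = 11.776/272.206 = 0.0433.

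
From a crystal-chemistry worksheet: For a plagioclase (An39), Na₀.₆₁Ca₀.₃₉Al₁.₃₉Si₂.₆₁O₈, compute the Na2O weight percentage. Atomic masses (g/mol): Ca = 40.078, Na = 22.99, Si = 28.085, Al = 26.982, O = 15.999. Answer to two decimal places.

7.04 wt%

Formula mass = 268.453 g/mol.
0.61 Na → 0.3050 mol Na2O per formula unit; M(Na2O) = 61.979, so Na2O mass = 18.904 g.
18.904/268.453 × 100 = 7.04 wt%.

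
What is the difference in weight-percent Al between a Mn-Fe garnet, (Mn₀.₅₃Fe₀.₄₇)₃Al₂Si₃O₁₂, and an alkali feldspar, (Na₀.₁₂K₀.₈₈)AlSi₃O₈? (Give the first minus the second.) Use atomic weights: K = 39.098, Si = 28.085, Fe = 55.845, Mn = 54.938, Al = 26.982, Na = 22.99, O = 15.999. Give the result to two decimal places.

1.11 percentage points

Al in (Mn₀.₅₃Fe₀.₄₇)₃Al₂Si₃O₁₂: molar mass 496.300 g/mol; 2×26.982 = 53.964 g → 10.87 wt%.
Al in (Na₀.₁₂K₀.₈₈)AlSi₃O₈: molar mass 276.394 g/mol; 1×26.982 = 26.982 g → 9.76 wt%.
Difference = 10.87 − 9.76 = 1.11 percentage points.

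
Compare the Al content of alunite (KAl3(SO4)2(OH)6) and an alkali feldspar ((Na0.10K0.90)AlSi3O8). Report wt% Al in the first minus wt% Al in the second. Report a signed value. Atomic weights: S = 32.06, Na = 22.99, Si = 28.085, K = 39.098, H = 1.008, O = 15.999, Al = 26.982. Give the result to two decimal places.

9.79 percentage points

First mineral: 80.946 g Al in 414.198 g formula = 19.54 wt% Al.
Second mineral: 26.982 g Al in 276.716 g formula = 9.75 wt% Al.
19.54% − 9.75% gives a difference of 9.79 percentage points.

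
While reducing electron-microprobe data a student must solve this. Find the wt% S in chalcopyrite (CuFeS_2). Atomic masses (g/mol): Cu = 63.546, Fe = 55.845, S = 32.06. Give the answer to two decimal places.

Molar mass of CuFeS_2: 1×63.546 + 1×55.845 + 2×32.06 = 183.511 g/mol.
Mass of S per formula unit: 2 × 32.06 = 64.120 g.
Weight fraction S = 64.120 / 183.511 = 0.3494.

34.94 mass %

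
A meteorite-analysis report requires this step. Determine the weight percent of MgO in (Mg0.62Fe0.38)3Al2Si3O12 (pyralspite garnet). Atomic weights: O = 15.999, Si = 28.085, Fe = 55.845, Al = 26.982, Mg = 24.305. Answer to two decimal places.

M((Mg0.62Fe0.38)3Al2Si3O12) = 439.078 g/mol; M(MgO) = 40.304 g/mol.
Moles MgO per formula unit = 1.86 Mg ÷ 1 = 1.8600.
MgO fraction = (1.8600 × 40.304) / 439.078 = 74.965/439.078 = 0.1707.

17.07 wt%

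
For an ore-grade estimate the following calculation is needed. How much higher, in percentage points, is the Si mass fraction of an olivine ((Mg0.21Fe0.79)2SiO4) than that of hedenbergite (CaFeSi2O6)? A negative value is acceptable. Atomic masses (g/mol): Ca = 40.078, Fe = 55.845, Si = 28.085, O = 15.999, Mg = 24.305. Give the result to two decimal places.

First mineral: 28.085 g Si in 190.524 g formula = 14.74 wt% Si.
Second mineral: 56.170 g Si in 248.087 g formula = 22.64 wt% Si.
14.74% − 22.64% gives a difference of -7.90 percentage points.

-7.90 percentage points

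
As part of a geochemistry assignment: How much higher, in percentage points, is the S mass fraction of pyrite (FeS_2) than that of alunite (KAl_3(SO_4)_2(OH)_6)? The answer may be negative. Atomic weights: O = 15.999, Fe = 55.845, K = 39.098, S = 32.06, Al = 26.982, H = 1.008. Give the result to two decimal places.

First mineral: 64.120 g S in 119.965 g formula = 53.45 wt% S.
Second mineral: 64.120 g S in 414.198 g formula = 15.48 wt% S.
53.45% − 15.48% gives a difference of 37.97 percentage points.

37.97 percentage points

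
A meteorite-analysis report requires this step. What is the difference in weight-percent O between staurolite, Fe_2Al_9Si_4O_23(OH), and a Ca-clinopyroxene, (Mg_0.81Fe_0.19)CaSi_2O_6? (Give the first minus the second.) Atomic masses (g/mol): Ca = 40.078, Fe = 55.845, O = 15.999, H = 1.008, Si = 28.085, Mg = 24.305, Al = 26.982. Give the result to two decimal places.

M(Fe_2Al_9Si_4O_23(OH)) = 851.852 g/mol, so wt% O = 383.976/851.852 × 100 = 45.08%.
M((Mg_0.81Fe_0.19)CaSi_2O_6) = 222.540 g/mol, so wt% O = 95.994/222.540 × 100 = 43.14%.
45.08 − 43.14 = 1.94 pp.

1.94 percentage points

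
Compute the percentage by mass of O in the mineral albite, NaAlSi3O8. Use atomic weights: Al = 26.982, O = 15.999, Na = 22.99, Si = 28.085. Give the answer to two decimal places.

M(NaAlSi3O8) = 262.219 g/mol.
O contributes 8 × 15.999 = 127.992 g per mole.
127.992/262.219 = 0.4881 → 48.81%.

48.81 mass %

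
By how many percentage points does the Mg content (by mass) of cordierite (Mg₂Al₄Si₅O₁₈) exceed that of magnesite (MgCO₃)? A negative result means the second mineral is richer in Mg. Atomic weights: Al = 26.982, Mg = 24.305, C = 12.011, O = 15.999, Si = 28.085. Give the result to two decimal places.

Mg in Mg₂Al₄Si₅O₁₈: molar mass 584.945 g/mol; 2×24.305 = 48.610 g → 8.31 wt%.
Mg in MgCO₃: molar mass 84.313 g/mol; 1×24.305 = 24.305 g → 28.83 wt%.
Difference = 8.31 − 28.83 = -20.52 percentage points.

-20.52 percentage points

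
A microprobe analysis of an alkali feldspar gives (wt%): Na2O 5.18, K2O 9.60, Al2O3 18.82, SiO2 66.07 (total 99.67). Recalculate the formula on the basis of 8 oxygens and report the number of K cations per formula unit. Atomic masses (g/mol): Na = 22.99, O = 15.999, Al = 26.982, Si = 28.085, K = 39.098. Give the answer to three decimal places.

0.555 K apfu

Na2O (M=61.979): mol = 0.08358; Na = 0.16716, O = 0.08358.
K2O (M=94.195): mol = 0.10192; K = 0.20384, O = 0.10192.
Al2O3 (M=101.961): mol = 0.18458; Al = 0.36916, O = 0.55374.
SiO2 (M=60.083): mol = 1.09965; Si = 1.09965, O = 2.19930.
ΣO = 2.93854; factor = 8/ΣO = 2.72244.
K apfu = 0.20384 × 2.72244 = 0.555.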